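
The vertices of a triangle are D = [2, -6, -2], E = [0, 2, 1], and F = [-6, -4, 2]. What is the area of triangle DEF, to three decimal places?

DE = (-2, 8, 3),  DF = (-8, 2, 4)
i: 8·4 - 3·2 = 32 - 6 = 26
j: 3·(-8) - (-2)·4 = -24 - (-8) = -16
k: (-2)·2 - 8·(-8) = -4 - (-64) = 60
DE × DF = (26, -16, 60)
|DE × DF| = √4532 ≈ 67.3201
area = ½ · 67.3201 ≈ 33.660

33.660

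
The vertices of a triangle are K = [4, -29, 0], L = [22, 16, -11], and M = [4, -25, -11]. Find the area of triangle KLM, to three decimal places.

KL = (18, 45, -11),  KM = (0, 4, -11)
i: 45·(-11) - (-11)·4 = -495 - (-44) = -451
j: (-11)·0 - 18·(-11) = 0 - (-198) = 198
k: 18·4 - 45·0 = 72 - 0 = 72
KL × KM = (-451, 198, 72)
|KL × KM| = √247789 ≈ 497.7841
area = ½ · 497.7841 ≈ 248.892

248.892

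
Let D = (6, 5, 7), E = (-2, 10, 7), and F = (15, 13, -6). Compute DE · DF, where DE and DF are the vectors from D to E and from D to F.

DE = E − D = (-8, 5, 0)
DF = F − D = (9, 8, -13)
DE · DF = (-8)·9 + 5·8 + 0·(-13) = -72 + 40 + 0 = -32

-32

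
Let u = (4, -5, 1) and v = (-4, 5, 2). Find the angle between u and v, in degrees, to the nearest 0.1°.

u · v = 4·(-4) + (-5)·5 + 1·2 = -16 - 25 + 2 = -39
|u|² = 16 + 25 + 1 = 42,  |u| = √42 ≈ 6.480741
|v|² = 16 + 25 + 4 = 45,  |v| = √45 ≈ 6.708204
cos θ = -39 / (6.480741 · 6.708204) ≈ -0.89709
θ = arccos(-0.89709) ≈ 153.8°

153.8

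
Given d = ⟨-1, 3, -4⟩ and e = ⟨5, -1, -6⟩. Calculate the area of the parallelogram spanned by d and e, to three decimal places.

i: 3·(-6) - (-4)·(-1) = -18 - 4 = -22
j: (-4)·5 - (-1)·(-6) = -20 - 6 = -26
k: (-1)·(-1) - 3·5 = 1 - 15 = -14
d × e = (-22, -26, -14)
|d × e| = √((-22)² + (-26)² + (-14)²) = √1356 ≈ 36.8239

36.824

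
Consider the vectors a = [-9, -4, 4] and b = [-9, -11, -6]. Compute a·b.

101

a · b = (-9)·(-9) + (-4)·(-11) + 4·(-6) = 81 + 44 - 24 = 101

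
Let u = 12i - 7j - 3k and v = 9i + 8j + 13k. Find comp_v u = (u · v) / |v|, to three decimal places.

u · v = 12·9 + (-7)·8 + (-3)·13 = 108 - 56 - 39 = 13
|v| = √(81 + 64 + 169) = √314 ≈ 17.7200
comp_v u = 13 / √314 ≈ 0.734

0.734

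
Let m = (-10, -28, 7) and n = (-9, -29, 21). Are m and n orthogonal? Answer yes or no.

m · n = (-10)·(-9) + (-28)·(-29) + 7·21 = 90 + 812 + 147 = 1049
Nonzero, so the vectors are not orthogonal.

no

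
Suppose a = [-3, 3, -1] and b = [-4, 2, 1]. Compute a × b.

(5, 7, 6)

i: 3·1 - (-1)·2 = 3 - (-2) = 5
j: (-1)·(-4) - (-3)·1 = 4 - (-3) = 7
k: (-3)·2 - 3·(-4) = -6 - (-12) = 6
a × b = (5, 7, 6)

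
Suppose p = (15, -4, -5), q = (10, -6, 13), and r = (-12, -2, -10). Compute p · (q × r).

q × r:
i: (-6)·(-10) - 13·(-2) = 60 - (-26) = 86
j: 13·(-12) - 10·(-10) = -156 - (-100) = -56
k: 10·(-2) - (-6)·(-12) = -20 - 72 = -92
q × r = (86, -56, -92)
p · (q × r) = 15·86 + (-4)·(-56) + (-5)·(-92) = 1290 + 224 + 460 = 1974

1974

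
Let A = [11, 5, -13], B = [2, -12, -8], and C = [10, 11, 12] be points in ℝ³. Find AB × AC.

AB = (-9, -17, 5)
AC = (-1, 6, 25)
i: (-17)·25 - 5·6 = -425 - 30 = -455
j: 5·(-1) - (-9)·25 = -5 - (-225) = 220
k: (-9)·6 - (-17)·(-1) = -54 - 17 = -71
AB × AC = (-455, 220, -71)

(-455, 220, -71)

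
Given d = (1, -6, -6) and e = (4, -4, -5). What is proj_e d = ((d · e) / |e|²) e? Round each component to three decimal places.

(4.070, -4.070, -5.088)

d · e = 1·4 + (-6)·(-4) + (-6)·(-5) = 4 + 24 + 30 = 58
|e|² = 16 + 16 + 25 = 57
proj_e d = (58/57) · (4, -4, -5) ≈ (4.070, -4.070, -5.088)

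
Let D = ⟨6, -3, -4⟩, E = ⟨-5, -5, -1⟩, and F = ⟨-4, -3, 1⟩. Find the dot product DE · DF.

125

DE = E − D = (-11, -2, 3)
DF = F − D = (-10, 0, 5)
DE · DF = (-11)·(-10) + (-2)·0 + 3·5 = 110 + 0 + 15 = 125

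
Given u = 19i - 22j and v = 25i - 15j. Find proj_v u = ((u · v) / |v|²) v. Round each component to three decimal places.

(23.676, -14.206)

u · v = 19·25 + (-22)·(-15) = 475 + 330 = 805
|v|² = 625 + 225 = 850
proj_v u = (805/850) · (25, -15) ≈ (23.676, -14.206)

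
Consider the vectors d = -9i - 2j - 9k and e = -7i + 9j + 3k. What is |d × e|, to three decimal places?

i: (-2)·3 - (-9)·9 = -6 - (-81) = 75
j: (-9)·(-7) - (-9)·3 = 63 - (-27) = 90
k: (-9)·9 - (-2)·(-7) = -81 - 14 = -95
d × e = (75, 90, -95)
|d × e| = √(75² + 90² + (-95)²) = √22750 ≈ 150.8310

150.831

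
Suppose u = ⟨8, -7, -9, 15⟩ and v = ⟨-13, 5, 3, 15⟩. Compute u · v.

u · v = 8·(-13) + (-7)·5 + (-9)·3 + 15·15 = -104 - 35 - 27 + 225 = 59

59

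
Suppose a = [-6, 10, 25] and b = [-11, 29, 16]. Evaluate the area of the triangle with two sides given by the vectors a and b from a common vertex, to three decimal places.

i: 10·16 - 25·29 = 160 - 725 = -565
j: 25·(-11) - (-6)·16 = -275 - (-96) = -179
k: (-6)·29 - 10·(-11) = -174 - (-110) = -64
a × b = (-565, -179, -64)
|a × b| = √((-565)² + (-179)² + (-64)²) = √355362 ≈ 596.1225
area = ½ · 596.1225 ≈ 298.061

298.061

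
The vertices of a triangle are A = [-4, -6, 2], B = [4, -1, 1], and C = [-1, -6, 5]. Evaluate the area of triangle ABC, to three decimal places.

AB = (8, 5, -1),  AC = (3, 0, 3)
i: 5·3 - (-1)·0 = 15 - 0 = 15
j: (-1)·3 - 8·3 = -3 - 24 = -27
k: 8·0 - 5·3 = 0 - 15 = -15
AB × AC = (15, -27, -15)
|AB × AC| = √1179 ≈ 34.3366
area = ½ · 34.3366 ≈ 17.168

17.168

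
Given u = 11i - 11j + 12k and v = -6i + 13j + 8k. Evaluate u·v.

u · v = 11·(-6) + (-11)·13 + 12·8 = -66 - 143 + 96 = -113

-113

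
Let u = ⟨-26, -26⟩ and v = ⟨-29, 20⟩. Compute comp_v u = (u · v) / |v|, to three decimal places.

u · v = (-26)·(-29) + (-26)·20 = 754 - 520 = 234
|v| = √(841 + 400) = √1241 ≈ 35.2278
comp_v u = 234 / √1241 ≈ 6.642

6.642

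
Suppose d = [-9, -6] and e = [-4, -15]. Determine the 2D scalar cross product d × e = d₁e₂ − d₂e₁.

111

(-9)·(-15) - (-6)·(-4) = 135 - 24 = 111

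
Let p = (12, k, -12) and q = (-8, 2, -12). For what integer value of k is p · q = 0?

-24

p · q = 12·(-8) + k·2 + (-12)·(-12) = 48 + 2k
Set equal to 0: 2k = -48, so k = -24.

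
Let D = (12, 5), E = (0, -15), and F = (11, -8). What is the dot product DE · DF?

DE = E − D = (-12, -20)
DF = F − D = (-1, -13)
DE · DF = (-12)·(-1) + (-20)·(-13) = 12 + 260 = 272

272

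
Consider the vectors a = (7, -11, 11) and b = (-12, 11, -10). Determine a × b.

(-11, -62, -55)

i: (-11)·(-10) - 11·11 = 110 - 121 = -11
j: 11·(-12) - 7·(-10) = -132 - (-70) = -62
k: 7·11 - (-11)·(-12) = 77 - 132 = -55
a × b = (-11, -62, -55)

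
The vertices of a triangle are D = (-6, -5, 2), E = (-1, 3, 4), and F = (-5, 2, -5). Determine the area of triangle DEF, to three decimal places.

DE = (5, 8, 2),  DF = (1, 7, -7)
i: 8·(-7) - 2·7 = -56 - 14 = -70
j: 2·1 - 5·(-7) = 2 - (-35) = 37
k: 5·7 - 8·1 = 35 - 8 = 27
DE × DF = (-70, 37, 27)
|DE × DF| = √6998 ≈ 83.6540
area = ½ · 83.6540 ≈ 41.827

41.827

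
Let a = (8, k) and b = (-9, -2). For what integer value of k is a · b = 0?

-36

a · b = 8·(-9) + k·(-2) = -72 - 2k
Set equal to 0: -2k = 72, so k = -36.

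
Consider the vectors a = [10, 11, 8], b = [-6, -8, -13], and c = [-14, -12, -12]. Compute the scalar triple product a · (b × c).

b × c:
i: (-8)·(-12) - (-13)·(-12) = 96 - 156 = -60
j: (-13)·(-14) - (-6)·(-12) = 182 - 72 = 110
k: (-6)·(-12) - (-8)·(-14) = 72 - 112 = -40
b × c = (-60, 110, -40)
a · (b × c) = 10·(-60) + 11·110 + 8·(-40) = -600 + 1210 - 320 = 290

290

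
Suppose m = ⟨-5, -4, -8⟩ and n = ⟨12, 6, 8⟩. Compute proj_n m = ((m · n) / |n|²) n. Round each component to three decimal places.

(-7.279, -3.639, -4.852)

m · n = (-5)·12 + (-4)·6 + (-8)·8 = -60 - 24 - 64 = -148
|n|² = 144 + 36 + 64 = 244
proj_n m = (-148/244) · (12, 6, 8) ≈ (-7.279, -3.639, -4.852)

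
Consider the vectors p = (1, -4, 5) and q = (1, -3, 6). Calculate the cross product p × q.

(-9, -1, 1)

i: (-4)·6 - 5·(-3) = -24 - (-15) = -9
j: 5·1 - 1·6 = 5 - 6 = -1
k: 1·(-3) - (-4)·1 = -3 - (-4) = 1
p × q = (-9, -1, 1)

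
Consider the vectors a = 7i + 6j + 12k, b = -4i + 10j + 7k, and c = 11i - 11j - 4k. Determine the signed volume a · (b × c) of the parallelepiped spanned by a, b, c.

-167

b × c:
i: 10·(-4) - 7·(-11) = -40 - (-77) = 37
j: 7·11 - (-4)·(-4) = 77 - 16 = 61
k: (-4)·(-11) - 10·11 = 44 - 110 = -66
b × c = (37, 61, -66)
a · (b × c) = 7·37 + 6·61 + 12·(-66) = 259 + 366 - 792 = -167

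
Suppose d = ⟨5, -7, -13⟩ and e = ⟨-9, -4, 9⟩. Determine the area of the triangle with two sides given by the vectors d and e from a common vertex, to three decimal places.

i: (-7)·9 - (-13)·(-4) = -63 - 52 = -115
j: (-13)·(-9) - 5·9 = 117 - 45 = 72
k: 5·(-4) - (-7)·(-9) = -20 - 63 = -83
d × e = (-115, 72, -83)
|d × e| = √((-115)² + 72² + (-83)²) = √25298 ≈ 159.0535
area = ½ · 159.0535 ≈ 79.527

79.527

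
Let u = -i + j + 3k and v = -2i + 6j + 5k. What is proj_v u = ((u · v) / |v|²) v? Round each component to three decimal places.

(-0.708, 2.123, 1.769)

u · v = (-1)·(-2) + 1·6 + 3·5 = 2 + 6 + 15 = 23
|v|² = 4 + 36 + 25 = 65
proj_v u = (23/65) · (-2, 6, 5) ≈ (-0.708, 2.123, 1.769)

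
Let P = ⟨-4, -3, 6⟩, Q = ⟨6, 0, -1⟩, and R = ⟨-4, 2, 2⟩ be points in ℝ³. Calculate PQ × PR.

PQ = (10, 3, -7)
PR = (0, 5, -4)
i: 3·(-4) - (-7)·5 = -12 - (-35) = 23
j: (-7)·0 - 10·(-4) = 0 - (-40) = 40
k: 10·5 - 3·0 = 50 - 0 = 50
PQ × PR = (23, 40, 50)

(23, 40, 50)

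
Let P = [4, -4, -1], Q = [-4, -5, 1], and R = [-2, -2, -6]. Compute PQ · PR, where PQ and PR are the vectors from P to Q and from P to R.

36

PQ = Q − P = (-8, -1, 2)
PR = R − P = (-6, 2, -5)
PQ · PR = (-8)·(-6) + (-1)·2 + 2·(-5) = 48 - 2 - 10 = 36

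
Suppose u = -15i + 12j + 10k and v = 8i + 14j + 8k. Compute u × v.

(-44, 200, -306)

i: 12·8 - 10·14 = 96 - 140 = -44
j: 10·8 - (-15)·8 = 80 - (-120) = 200
k: (-15)·14 - 12·8 = -210 - 96 = -306
u × v = (-44, 200, -306)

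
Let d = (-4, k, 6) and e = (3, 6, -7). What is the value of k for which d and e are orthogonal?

9

d · e = (-4)·3 + k·6 + 6·(-7) = -54 + 6k
Set equal to 0: 6k = 54, so k = 9.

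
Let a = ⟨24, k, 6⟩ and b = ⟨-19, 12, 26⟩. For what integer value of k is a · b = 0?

25

a · b = 24·(-19) + k·12 + 6·26 = -300 + 12k
Set equal to 0: 12k = 300, so k = 25.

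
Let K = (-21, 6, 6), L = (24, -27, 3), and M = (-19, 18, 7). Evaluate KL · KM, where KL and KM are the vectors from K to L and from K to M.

KL = L − K = (45, -33, -3)
KM = M − K = (2, 12, 1)
KL · KM = 45·2 + (-33)·12 + (-3)·1 = 90 - 396 - 3 = -309

-309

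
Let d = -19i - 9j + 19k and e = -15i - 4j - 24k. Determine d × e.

(292, -741, -59)

i: (-9)·(-24) - 19·(-4) = 216 - (-76) = 292
j: 19·(-15) - (-19)·(-24) = -285 - 456 = -741
k: (-19)·(-4) - (-9)·(-15) = 76 - 135 = -59
d × e = (292, -741, -59)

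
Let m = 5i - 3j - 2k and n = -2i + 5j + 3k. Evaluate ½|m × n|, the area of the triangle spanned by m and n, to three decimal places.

i: (-3)·3 - (-2)·5 = -9 - (-10) = 1
j: (-2)·(-2) - 5·3 = 4 - 15 = -11
k: 5·5 - (-3)·(-2) = 25 - 6 = 19
m × n = (1, -11, 19)
|m × n| = √(1² + (-11)² + 19²) = √483 ≈ 21.9773
area = ½ · 21.9773 ≈ 10.989

10.989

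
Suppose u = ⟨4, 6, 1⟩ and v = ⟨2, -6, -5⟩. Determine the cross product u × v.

i: 6·(-5) - 1·(-6) = -30 - (-6) = -24
j: 1·2 - 4·(-5) = 2 - (-20) = 22
k: 4·(-6) - 6·2 = -24 - 12 = -36
u × v = (-24, 22, -36)

(-24, 22, -36)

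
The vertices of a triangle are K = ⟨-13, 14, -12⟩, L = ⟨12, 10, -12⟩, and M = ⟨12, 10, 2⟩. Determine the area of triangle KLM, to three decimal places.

177.226

KL = (25, -4, 0),  KM = (25, -4, 14)
i: (-4)·14 - 0·(-4) = -56 - 0 = -56
j: 0·25 - 25·14 = 0 - 350 = -350
k: 25·(-4) - (-4)·25 = -100 - (-100) = 0
KL × KM = (-56, -350, 0)
|KL × KM| = √125636 ≈ 354.4517
area = ½ · 354.4517 ≈ 177.226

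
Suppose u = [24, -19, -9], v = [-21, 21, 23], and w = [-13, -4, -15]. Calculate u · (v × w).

3101

v × w:
i: 21·(-15) - 23·(-4) = -315 - (-92) = -223
j: 23·(-13) - (-21)·(-15) = -299 - 315 = -614
k: (-21)·(-4) - 21·(-13) = 84 - (-273) = 357
v × w = (-223, -614, 357)
u · (v × w) = 24·(-223) + (-19)·(-614) + (-9)·357 = -5352 + 11666 - 3213 = 3101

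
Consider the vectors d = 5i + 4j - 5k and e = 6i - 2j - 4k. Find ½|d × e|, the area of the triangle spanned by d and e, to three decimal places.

i: 4·(-4) - (-5)·(-2) = -16 - 10 = -26
j: (-5)·6 - 5·(-4) = -30 - (-20) = -10
k: 5·(-2) - 4·6 = -10 - 24 = -34
d × e = (-26, -10, -34)
|d × e| = √((-26)² + (-10)² + (-34)²) = √1932 ≈ 43.9545
area = ½ · 43.9545 ≈ 21.977

21.977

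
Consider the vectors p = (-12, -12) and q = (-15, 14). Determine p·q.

p · q = (-12)·(-15) + (-12)·14 = 180 - 168 = 12

12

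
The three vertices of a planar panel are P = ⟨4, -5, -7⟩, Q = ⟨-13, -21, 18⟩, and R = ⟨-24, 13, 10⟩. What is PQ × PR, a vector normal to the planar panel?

PQ = (-17, -16, 25)
PR = (-28, 18, 17)
i: (-16)·17 - 25·18 = -272 - 450 = -722
j: 25·(-28) - (-17)·17 = -700 - (-289) = -411
k: (-17)·18 - (-16)·(-28) = -306 - 448 = -754
PQ × PR = (-722, -411, -754)

(-722, -411, -754)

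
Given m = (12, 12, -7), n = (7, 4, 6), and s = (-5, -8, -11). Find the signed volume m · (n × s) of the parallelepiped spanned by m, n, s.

864

n × s:
i: 4·(-11) - 6·(-8) = -44 - (-48) = 4
j: 6·(-5) - 7·(-11) = -30 - (-77) = 47
k: 7·(-8) - 4·(-5) = -56 - (-20) = -36
n × s = (4, 47, -36)
m · (n × s) = 12·4 + 12·47 + (-7)·(-36) = 48 + 564 + 252 = 864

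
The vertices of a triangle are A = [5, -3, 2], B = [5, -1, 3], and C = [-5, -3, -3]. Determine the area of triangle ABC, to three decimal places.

12.247

AB = (0, 2, 1),  AC = (-10, 0, -5)
i: 2·(-5) - 1·0 = -10 - 0 = -10
j: 1·(-10) - 0·(-5) = -10 - 0 = -10
k: 0·0 - 2·(-10) = 0 - (-20) = 20
AB × AC = (-10, -10, 20)
|AB × AC| = √600 ≈ 24.4949
area = ½ · 24.4949 ≈ 12.247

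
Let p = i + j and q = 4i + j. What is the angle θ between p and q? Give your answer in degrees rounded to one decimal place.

p · q = 1·4 + 1·1 = 4 + 1 = 5
|p|² = 1 + 1 = 2,  |p| = √2 ≈ 1.414214
|q|² = 16 + 1 = 17,  |q| = √17 ≈ 4.123106
cos θ = 5 / (1.414214 · 4.123106) ≈ 0.85749
θ = arccos(0.85749) ≈ 31.0°

31.0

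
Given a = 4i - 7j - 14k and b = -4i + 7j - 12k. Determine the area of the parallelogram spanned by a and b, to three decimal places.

i: (-7)·(-12) - (-14)·7 = 84 - (-98) = 182
j: (-14)·(-4) - 4·(-12) = 56 - (-48) = 104
k: 4·7 - (-7)·(-4) = 28 - 28 = 0
a × b = (182, 104, 0)
|a × b| = √(182² + 104² + 0²) = √43940 ≈ 209.6187

209.619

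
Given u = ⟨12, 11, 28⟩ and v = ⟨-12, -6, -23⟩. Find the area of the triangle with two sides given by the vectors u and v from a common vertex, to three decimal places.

i: 11·(-23) - 28·(-6) = -253 - (-168) = -85
j: 28·(-12) - 12·(-23) = -336 - (-276) = -60
k: 12·(-6) - 11·(-12) = -72 - (-132) = 60
u × v = (-85, -60, 60)
|u × v| = √((-85)² + (-60)² + 60²) = √14425 ≈ 120.1041
area = ½ · 120.1041 ≈ 60.052

60.052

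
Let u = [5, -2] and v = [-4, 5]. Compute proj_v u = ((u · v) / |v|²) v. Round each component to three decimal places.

(2.927, -3.659)

u · v = 5·(-4) + (-2)·5 = -20 - 10 = -30
|v|² = 16 + 25 = 41
proj_v u = (-30/41) · (-4, 5) ≈ (2.927, -3.659)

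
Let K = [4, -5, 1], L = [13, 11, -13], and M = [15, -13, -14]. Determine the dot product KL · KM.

181

KL = L − K = (9, 16, -14)
KM = M − K = (11, -8, -15)
KL · KM = 9·11 + 16·(-8) + (-14)·(-15) = 99 - 128 + 210 = 181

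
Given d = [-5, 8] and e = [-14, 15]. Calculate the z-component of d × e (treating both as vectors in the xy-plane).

37

(-5)·15 - 8·(-14) = -75 - (-112) = 37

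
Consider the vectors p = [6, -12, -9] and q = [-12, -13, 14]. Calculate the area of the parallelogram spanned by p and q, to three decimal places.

i: (-12)·14 - (-9)·(-13) = -168 - 117 = -285
j: (-9)·(-12) - 6·14 = 108 - 84 = 24
k: 6·(-13) - (-12)·(-12) = -78 - 144 = -222
p × q = (-285, 24, -222)
|p × q| = √((-285)² + 24² + (-222)²) = √131085 ≈ 362.0566

362.057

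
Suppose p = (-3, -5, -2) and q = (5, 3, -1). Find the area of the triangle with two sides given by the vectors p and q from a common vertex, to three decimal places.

i: (-5)·(-1) - (-2)·3 = 5 - (-6) = 11
j: (-2)·5 - (-3)·(-1) = -10 - 3 = -13
k: (-3)·3 - (-5)·5 = -9 - (-25) = 16
p × q = (11, -13, 16)
|p × q| = √(11² + (-13)² + 16²) = √546 ≈ 23.3666
area = ½ · 23.3666 ≈ 11.683

11.683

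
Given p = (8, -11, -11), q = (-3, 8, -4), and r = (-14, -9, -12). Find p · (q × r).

-2805

q × r:
i: 8·(-12) - (-4)·(-9) = -96 - 36 = -132
j: (-4)·(-14) - (-3)·(-12) = 56 - 36 = 20
k: (-3)·(-9) - 8·(-14) = 27 - (-112) = 139
q × r = (-132, 20, 139)
p · (q × r) = 8·(-132) + (-11)·20 + (-11)·139 = -1056 - 220 - 1529 = -2805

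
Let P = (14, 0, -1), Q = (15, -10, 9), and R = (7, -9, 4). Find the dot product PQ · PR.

PQ = Q − P = (1, -10, 10)
PR = R − P = (-7, -9, 5)
PQ · PR = 1·(-7) + (-10)·(-9) + 10·5 = -7 + 90 + 50 = 133

133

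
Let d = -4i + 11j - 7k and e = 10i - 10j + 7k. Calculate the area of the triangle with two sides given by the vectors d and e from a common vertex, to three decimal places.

40.966

i: 11·7 - (-7)·(-10) = 77 - 70 = 7
j: (-7)·10 - (-4)·7 = -70 - (-28) = -42
k: (-4)·(-10) - 11·10 = 40 - 110 = -70
d × e = (7, -42, -70)
|d × e| = √(7² + (-42)² + (-70)²) = √6713 ≈ 81.9329
area = ½ · 81.9329 ≈ 40.966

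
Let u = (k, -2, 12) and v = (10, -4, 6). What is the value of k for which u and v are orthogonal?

-8

u · v = k·10 + (-2)·(-4) + 12·6 = 80 + 10k
Set equal to 0: 10k = -80, so k = -8.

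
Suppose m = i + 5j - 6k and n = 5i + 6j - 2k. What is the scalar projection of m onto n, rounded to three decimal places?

5.830

m · n = 1·5 + 5·6 + (-6)·(-2) = 5 + 30 + 12 = 47
|n| = √(25 + 36 + 4) = √65 ≈ 8.0623
comp_n m = 47 / √65 ≈ 5.830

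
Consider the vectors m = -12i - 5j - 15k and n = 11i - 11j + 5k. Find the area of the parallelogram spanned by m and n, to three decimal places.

i: (-5)·5 - (-15)·(-11) = -25 - 165 = -190
j: (-15)·11 - (-12)·5 = -165 - (-60) = -105
k: (-12)·(-11) - (-5)·11 = 132 - (-55) = 187
m × n = (-190, -105, 187)
|m × n| = √((-190)² + (-105)² + 187²) = √82094 ≈ 286.5205

286.521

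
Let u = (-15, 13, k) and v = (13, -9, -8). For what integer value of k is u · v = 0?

-39

u · v = (-15)·13 + 13·(-9) + k·(-8) = -312 - 8k
Set equal to 0: -8k = 312, so k = -39.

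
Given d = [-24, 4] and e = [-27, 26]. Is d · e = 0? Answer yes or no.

d · e = (-24)·(-27) + 4·26 = 648 + 104 = 752
Nonzero, so the vectors are not orthogonal.

no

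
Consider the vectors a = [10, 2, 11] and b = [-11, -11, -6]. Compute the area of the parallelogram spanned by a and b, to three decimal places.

i: 2·(-6) - 11·(-11) = -12 - (-121) = 109
j: 11·(-11) - 10·(-6) = -121 - (-60) = -61
k: 10·(-11) - 2·(-11) = -110 - (-22) = -88
a × b = (109, -61, -88)
|a × b| = √(109² + (-61)² + (-88)²) = √23346 ≈ 152.7940

152.794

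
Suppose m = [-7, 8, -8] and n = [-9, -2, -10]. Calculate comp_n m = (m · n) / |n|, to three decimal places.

m · n = (-7)·(-9) + 8·(-2) + (-8)·(-10) = 63 - 16 + 80 = 127
|n| = √(81 + 4 + 100) = √185 ≈ 13.6015
comp_n m = 127 / √185 ≈ 9.337

9.337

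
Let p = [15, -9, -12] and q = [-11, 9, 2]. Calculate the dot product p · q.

p · q = 15·(-11) + (-9)·9 + (-12)·2 = -165 - 81 - 24 = -270

-270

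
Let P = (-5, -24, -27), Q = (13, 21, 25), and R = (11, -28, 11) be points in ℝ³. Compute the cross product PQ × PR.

PQ = (18, 45, 52)
PR = (16, -4, 38)
i: 45·38 - 52·(-4) = 1710 - (-208) = 1918
j: 52·16 - 18·38 = 832 - 684 = 148
k: 18·(-4) - 45·16 = -72 - 720 = -792
PQ × PR = (1918, 148, -792)

(1918, 148, -792)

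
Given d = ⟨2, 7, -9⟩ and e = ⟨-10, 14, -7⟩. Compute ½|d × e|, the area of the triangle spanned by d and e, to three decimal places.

i: 7·(-7) - (-9)·14 = -49 - (-126) = 77
j: (-9)·(-10) - 2·(-7) = 90 - (-14) = 104
k: 2·14 - 7·(-10) = 28 - (-70) = 98
d × e = (77, 104, 98)
|d × e| = √(77² + 104² + 98²) = √26349 ≈ 162.3238
area = ½ · 162.3238 ≈ 81.162

81.162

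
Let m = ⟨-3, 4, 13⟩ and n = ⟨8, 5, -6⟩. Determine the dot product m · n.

-82

m · n = (-3)·8 + 4·5 + 13·(-6) = -24 + 20 - 78 = -82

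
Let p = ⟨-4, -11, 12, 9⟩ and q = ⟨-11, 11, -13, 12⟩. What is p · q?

-125

p · q = (-4)·(-11) + (-11)·11 + 12·(-13) + 9·12 = 44 - 121 - 156 + 108 = -125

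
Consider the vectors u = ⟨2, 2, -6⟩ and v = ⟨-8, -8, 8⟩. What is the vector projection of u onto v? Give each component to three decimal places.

u · v = 2·(-8) + 2·(-8) + (-6)·8 = -16 - 16 - 48 = -80
|v|² = 64 + 64 + 64 = 192
proj_v u = (-80/192) · (-8, -8, 8) ≈ (3.333, 3.333, -3.333)

(3.333, 3.333, -3.333)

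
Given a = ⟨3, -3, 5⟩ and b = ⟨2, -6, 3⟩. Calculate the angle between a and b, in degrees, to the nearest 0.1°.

31.8

a · b = 3·2 + (-3)·(-6) + 5·3 = 6 + 18 + 15 = 39
|a|² = 9 + 9 + 25 = 43,  |a| = √43 ≈ 6.557439
|b|² = 4 + 36 + 9 = 49,  |b| = √49 ≈ 7.000000
cos θ = 39 / (6.557439 · 7.000000) ≈ 0.84963
θ = arccos(0.84963) ≈ 31.8°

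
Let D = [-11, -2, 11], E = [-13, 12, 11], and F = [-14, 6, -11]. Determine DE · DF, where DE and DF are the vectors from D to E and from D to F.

118

DE = E − D = (-2, 14, 0)
DF = F − D = (-3, 8, -22)
DE · DF = (-2)·(-3) + 14·8 + 0·(-22) = 6 + 112 + 0 = 118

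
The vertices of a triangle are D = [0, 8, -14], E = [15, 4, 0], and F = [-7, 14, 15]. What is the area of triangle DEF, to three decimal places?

286.327

DE = (15, -4, 14),  DF = (-7, 6, 29)
i: (-4)·29 - 14·6 = -116 - 84 = -200
j: 14·(-7) - 15·29 = -98 - 435 = -533
k: 15·6 - (-4)·(-7) = 90 - 28 = 62
DE × DF = (-200, -533, 62)
|DE × DF| = √327933 ≈ 572.6543
area = ½ · 572.6543 ≈ 286.327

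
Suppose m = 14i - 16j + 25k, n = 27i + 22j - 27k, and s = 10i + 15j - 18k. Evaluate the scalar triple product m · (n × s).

n × s:
i: 22·(-18) - (-27)·15 = -396 - (-405) = 9
j: (-27)·10 - 27·(-18) = -270 - (-486) = 216
k: 27·15 - 22·10 = 405 - 220 = 185
n × s = (9, 216, 185)
m · (n × s) = 14·9 + (-16)·216 + 25·185 = 126 - 3456 + 4625 = 1295

1295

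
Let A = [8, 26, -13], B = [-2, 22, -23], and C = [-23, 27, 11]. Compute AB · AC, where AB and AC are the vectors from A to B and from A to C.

AB = B − A = (-10, -4, -10)
AC = C − A = (-31, 1, 24)
AB · AC = (-10)·(-31) + (-4)·1 + (-10)·24 = 310 - 4 - 240 = 66

66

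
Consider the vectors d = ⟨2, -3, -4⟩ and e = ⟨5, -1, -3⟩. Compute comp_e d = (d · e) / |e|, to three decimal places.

4.226

d · e = 2·5 + (-3)·(-1) + (-4)·(-3) = 10 + 3 + 12 = 25
|e| = √(25 + 1 + 9) = √35 ≈ 5.9161
comp_e d = 25 / √35 ≈ 4.226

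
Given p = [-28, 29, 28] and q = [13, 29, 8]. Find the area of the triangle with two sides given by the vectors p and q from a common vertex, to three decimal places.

723.855

i: 29·8 - 28·29 = 232 - 812 = -580
j: 28·13 - (-28)·8 = 364 - (-224) = 588
k: (-28)·29 - 29·13 = -812 - 377 = -1189
p × q = (-580, 588, -1189)
|p × q| = √((-580)² + 588² + (-1189)²) = √2095865 ≈ 1447.7103
area = ½ · 1447.7103 ≈ 723.855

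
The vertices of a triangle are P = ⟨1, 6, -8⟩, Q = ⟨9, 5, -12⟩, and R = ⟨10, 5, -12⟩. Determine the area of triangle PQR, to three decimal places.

PQ = (8, -1, -4),  PR = (9, -1, -4)
i: (-1)·(-4) - (-4)·(-1) = 4 - 4 = 0
j: (-4)·9 - 8·(-4) = -36 - (-32) = -4
k: 8·(-1) - (-1)·9 = -8 - (-9) = 1
PQ × PR = (0, -4, 1)
|PQ × PR| = √17 ≈ 4.1231
area = ½ · 4.1231 ≈ 2.062

2.062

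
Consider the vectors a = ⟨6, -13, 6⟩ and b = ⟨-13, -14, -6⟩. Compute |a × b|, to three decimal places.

303.343

i: (-13)·(-6) - 6·(-14) = 78 - (-84) = 162
j: 6·(-13) - 6·(-6) = -78 - (-36) = -42
k: 6·(-14) - (-13)·(-13) = -84 - 169 = -253
a × b = (162, -42, -253)
|a × b| = √(162² + (-42)² + (-253)²) = √92017 ≈ 303.3430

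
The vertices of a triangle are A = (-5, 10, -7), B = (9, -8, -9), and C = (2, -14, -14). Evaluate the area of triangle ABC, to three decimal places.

119.624

AB = (14, -18, -2),  AC = (7, -24, -7)
i: (-18)·(-7) - (-2)·(-24) = 126 - 48 = 78
j: (-2)·7 - 14·(-7) = -14 - (-98) = 84
k: 14·(-24) - (-18)·7 = -336 - (-126) = -210
AB × AC = (78, 84, -210)
|AB × AC| = √57240 ≈ 239.2488
area = ½ · 239.2488 ≈ 119.624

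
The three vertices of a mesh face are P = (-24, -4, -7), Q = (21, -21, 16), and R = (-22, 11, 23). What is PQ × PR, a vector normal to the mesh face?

PQ = (45, -17, 23)
PR = (2, 15, 30)
i: (-17)·30 - 23·15 = -510 - 345 = -855
j: 23·2 - 45·30 = 46 - 1350 = -1304
k: 45·15 - (-17)·2 = 675 - (-34) = 709
PQ × PR = (-855, -1304, 709)

(-855, -1304, 709)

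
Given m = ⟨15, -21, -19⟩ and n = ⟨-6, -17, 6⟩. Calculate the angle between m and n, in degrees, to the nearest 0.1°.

75.4

m · n = 15·(-6) + (-21)·(-17) + (-19)·6 = -90 + 357 - 114 = 153
|m|² = 225 + 441 + 361 = 1027,  |m| = √1027 ≈ 32.046841
|n|² = 36 + 289 + 36 = 361,  |n| = √361 ≈ 19.000000
cos θ = 153 / (32.046841 · 19.000000) ≈ 0.25128
θ = arccos(0.25128) ≈ 75.4°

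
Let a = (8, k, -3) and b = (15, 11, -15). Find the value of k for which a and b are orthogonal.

a · b = 8·15 + k·11 + (-3)·(-15) = 165 + 11k
Set equal to 0: 11k = -165, so k = -15.

-15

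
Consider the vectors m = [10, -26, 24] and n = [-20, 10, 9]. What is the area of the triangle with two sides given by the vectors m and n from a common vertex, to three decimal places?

i: (-26)·9 - 24·10 = -234 - 240 = -474
j: 24·(-20) - 10·9 = -480 - 90 = -570
k: 10·10 - (-26)·(-20) = 100 - 520 = -420
m × n = (-474, -570, -420)
|m × n| = √((-474)² + (-570)² + (-420)²) = √725976 ≈ 852.0423
area = ½ · 852.0423 ≈ 426.021

426.021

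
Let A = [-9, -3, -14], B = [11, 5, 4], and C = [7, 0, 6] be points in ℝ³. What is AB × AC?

(106, -112, -68)

AB = (20, 8, 18)
AC = (16, 3, 20)
i: 8·20 - 18·3 = 160 - 54 = 106
j: 18·16 - 20·20 = 288 - 400 = -112
k: 20·3 - 8·16 = 60 - 128 = -68
AB × AC = (106, -112, -68)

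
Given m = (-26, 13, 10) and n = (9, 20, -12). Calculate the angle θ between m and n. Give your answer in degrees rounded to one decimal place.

97.0

m · n = (-26)·9 + 13·20 + 10·(-12) = -234 + 260 - 120 = -94
|m|² = 676 + 169 + 100 = 945,  |m| = √945 ≈ 30.740852
|n|² = 81 + 400 + 144 = 625,  |n| = √625 ≈ 25.000000
cos θ = -94 / (30.740852 · 25.000000) ≈ -0.12231
θ = arccos(-0.12231) ≈ 97.0°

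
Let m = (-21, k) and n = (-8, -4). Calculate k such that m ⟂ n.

42

m · n = (-21)·(-8) + k·(-4) = 168 - 4k
Set equal to 0: -4k = -168, so k = 42.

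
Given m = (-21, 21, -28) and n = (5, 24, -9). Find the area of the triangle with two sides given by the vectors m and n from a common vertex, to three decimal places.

i: 21·(-9) - (-28)·24 = -189 - (-672) = 483
j: (-28)·5 - (-21)·(-9) = -140 - 189 = -329
k: (-21)·24 - 21·5 = -504 - 105 = -609
m × n = (483, -329, -609)
|m × n| = √(483² + (-329)² + (-609)²) = √712411 ≈ 844.0444
area = ½ · 844.0444 ≈ 422.022

422.022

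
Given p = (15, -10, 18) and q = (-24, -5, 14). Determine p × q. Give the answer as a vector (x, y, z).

i: (-10)·14 - 18·(-5) = -140 - (-90) = -50
j: 18·(-24) - 15·14 = -432 - 210 = -642
k: 15·(-5) - (-10)·(-24) = -75 - 240 = -315
p × q = (-50, -642, -315)

(-50, -642, -315)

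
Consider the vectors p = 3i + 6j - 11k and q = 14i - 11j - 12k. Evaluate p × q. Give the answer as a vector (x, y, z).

i: 6·(-12) - (-11)·(-11) = -72 - 121 = -193
j: (-11)·14 - 3·(-12) = -154 - (-36) = -118
k: 3·(-11) - 6·14 = -33 - 84 = -117
p × q = (-193, -118, -117)

(-193, -118, -117)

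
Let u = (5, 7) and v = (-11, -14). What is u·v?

u · v = 5·(-11) + 7·(-14) = -55 - 98 = -153

-153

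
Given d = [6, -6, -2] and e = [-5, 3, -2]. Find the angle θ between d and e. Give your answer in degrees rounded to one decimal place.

145.0

d · e = 6·(-5) + (-6)·3 + (-2)·(-2) = -30 - 18 + 4 = -44
|d|² = 36 + 36 + 4 = 76,  |d| = √76 ≈ 8.717798
|e|² = 25 + 9 + 4 = 38,  |e| = √38 ≈ 6.164414
cos θ = -44 / (8.717798 · 6.164414) ≈ -0.81876
θ = arccos(-0.81876) ≈ 145.0°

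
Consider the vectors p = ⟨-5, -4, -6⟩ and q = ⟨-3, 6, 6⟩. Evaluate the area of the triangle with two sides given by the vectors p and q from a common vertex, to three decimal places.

32.450

i: (-4)·6 - (-6)·6 = -24 - (-36) = 12
j: (-6)·(-3) - (-5)·6 = 18 - (-30) = 48
k: (-5)·6 - (-4)·(-3) = -30 - 12 = -42
p × q = (12, 48, -42)
|p × q| = √(12² + 48² + (-42)²) = √4212 ≈ 64.8999
area = ½ · 64.8999 ≈ 32.450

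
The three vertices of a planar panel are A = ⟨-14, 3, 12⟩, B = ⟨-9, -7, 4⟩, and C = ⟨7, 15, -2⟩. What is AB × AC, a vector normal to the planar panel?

AB = (5, -10, -8)
AC = (21, 12, -14)
i: (-10)·(-14) - (-8)·12 = 140 - (-96) = 236
j: (-8)·21 - 5·(-14) = -168 - (-70) = -98
k: 5·12 - (-10)·21 = 60 - (-210) = 270
AB × AC = (236, -98, 270)

(236, -98, 270)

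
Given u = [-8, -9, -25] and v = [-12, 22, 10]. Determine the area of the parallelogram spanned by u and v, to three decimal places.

i: (-9)·10 - (-25)·22 = -90 - (-550) = 460
j: (-25)·(-12) - (-8)·10 = 300 - (-80) = 380
k: (-8)·22 - (-9)·(-12) = -176 - 108 = -284
u × v = (460, 380, -284)
|u × v| = √(460² + 380² + (-284)²) = √436656 ≈ 660.7995

660.800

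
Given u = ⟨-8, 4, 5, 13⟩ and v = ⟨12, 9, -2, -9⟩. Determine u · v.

u · v = (-8)·12 + 4·9 + 5·(-2) + 13·(-9) = -96 + 36 - 10 - 117 = -187

-187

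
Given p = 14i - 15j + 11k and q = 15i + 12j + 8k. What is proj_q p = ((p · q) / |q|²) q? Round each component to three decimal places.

(4.088, 3.270, 2.180)

p · q = 14·15 + (-15)·12 + 11·8 = 210 - 180 + 88 = 118
|q|² = 225 + 144 + 64 = 433
proj_q p = (118/433) · (15, 12, 8) ≈ (4.088, 3.270, 2.180)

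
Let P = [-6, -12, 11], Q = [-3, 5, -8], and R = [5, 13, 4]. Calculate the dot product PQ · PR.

PQ = Q − P = (3, 17, -19)
PR = R − P = (11, 25, -7)
PQ · PR = 3·11 + 17·25 + (-19)·(-7) = 33 + 425 + 133 = 591

591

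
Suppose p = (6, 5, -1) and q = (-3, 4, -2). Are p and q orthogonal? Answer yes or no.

p · q = 6·(-3) + 5·4 + (-1)·(-2) = -18 + 20 + 2 = 4
Nonzero, so the vectors are not orthogonal.

no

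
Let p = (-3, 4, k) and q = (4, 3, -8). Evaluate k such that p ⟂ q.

0

p · q = (-3)·4 + 4·3 + k·(-8) = 0 - 8k
Set equal to 0: -8k = 0, so k = 0.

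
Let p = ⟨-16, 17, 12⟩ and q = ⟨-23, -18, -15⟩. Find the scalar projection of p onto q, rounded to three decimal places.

-3.594

p · q = (-16)·(-23) + 17·(-18) + 12·(-15) = 368 - 306 - 180 = -118
|q| = √(529 + 324 + 225) = √1078 ≈ 32.8329
comp_q p = -118 / √1078 ≈ -3.594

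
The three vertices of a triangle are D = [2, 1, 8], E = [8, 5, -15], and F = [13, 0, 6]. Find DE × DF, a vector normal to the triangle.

DE = (6, 4, -23)
DF = (11, -1, -2)
i: 4·(-2) - (-23)·(-1) = -8 - 23 = -31
j: (-23)·11 - 6·(-2) = -253 - (-12) = -241
k: 6·(-1) - 4·11 = -6 - 44 = -50
DE × DF = (-31, -241, -50)

(-31, -241, -50)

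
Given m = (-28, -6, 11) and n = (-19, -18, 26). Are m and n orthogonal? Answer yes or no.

no

m · n = (-28)·(-19) + (-6)·(-18) + 11·26 = 532 + 108 + 286 = 926
Nonzero, so the vectors are not orthogonal.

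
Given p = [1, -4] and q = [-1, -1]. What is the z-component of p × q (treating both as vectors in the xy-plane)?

1·(-1) - (-4)·(-1) = -1 - 4 = -5

-5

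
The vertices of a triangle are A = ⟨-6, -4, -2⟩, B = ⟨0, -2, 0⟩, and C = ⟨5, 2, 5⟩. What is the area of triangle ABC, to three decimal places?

12.247

AB = (6, 2, 2),  AC = (11, 6, 7)
i: 2·7 - 2·6 = 14 - 12 = 2
j: 2·11 - 6·7 = 22 - 42 = -20
k: 6·6 - 2·11 = 36 - 22 = 14
AB × AC = (2, -20, 14)
|AB × AC| = √600 ≈ 24.4949
area = ½ · 24.4949 ≈ 12.247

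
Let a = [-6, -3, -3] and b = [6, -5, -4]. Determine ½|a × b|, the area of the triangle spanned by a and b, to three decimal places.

i: (-3)·(-4) - (-3)·(-5) = 12 - 15 = -3
j: (-3)·6 - (-6)·(-4) = -18 - 24 = -42
k: (-6)·(-5) - (-3)·6 = 30 - (-18) = 48
a × b = (-3, -42, 48)
|a × b| = √((-3)² + (-42)² + 48²) = √4077 ≈ 63.8514
area = ½ · 63.8514 ≈ 31.926

31.926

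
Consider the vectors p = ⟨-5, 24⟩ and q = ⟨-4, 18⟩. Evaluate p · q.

p · q = (-5)·(-4) + 24·18 = 20 + 432 = 452

452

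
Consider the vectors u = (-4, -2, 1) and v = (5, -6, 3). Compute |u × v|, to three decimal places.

38.013

i: (-2)·3 - 1·(-6) = -6 - (-6) = 0
j: 1·5 - (-4)·3 = 5 - (-12) = 17
k: (-4)·(-6) - (-2)·5 = 24 - (-10) = 34
u × v = (0, 17, 34)
|u × v| = √(0² + 17² + 34²) = √1445 ≈ 38.0132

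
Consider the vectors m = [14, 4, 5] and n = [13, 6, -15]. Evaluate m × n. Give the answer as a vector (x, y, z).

i: 4·(-15) - 5·6 = -60 - 30 = -90
j: 5·13 - 14·(-15) = 65 - (-210) = 275
k: 14·6 - 4·13 = 84 - 52 = 32
m × n = (-90, 275, 32)

(-90, 275, 32)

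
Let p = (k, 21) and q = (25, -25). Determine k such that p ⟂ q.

p · q = k·25 + 21·(-25) = -525 + 25k
Set equal to 0: 25k = 525, so k = 21.

21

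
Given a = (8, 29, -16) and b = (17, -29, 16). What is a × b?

(0, -400, -725)

i: 29·16 - (-16)·(-29) = 464 - 464 = 0
j: (-16)·17 - 8·16 = -272 - 128 = -400
k: 8·(-29) - 29·17 = -232 - 493 = -725
a × b = (0, -400, -725)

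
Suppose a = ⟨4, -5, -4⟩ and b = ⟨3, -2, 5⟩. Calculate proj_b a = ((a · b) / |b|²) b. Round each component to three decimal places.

(0.158, -0.105, 0.263)

a · b = 4·3 + (-5)·(-2) + (-4)·5 = 12 + 10 - 20 = 2
|b|² = 9 + 4 + 25 = 38
proj_b a = (2/38) · (3, -2, 5) ≈ (0.158, -0.105, 0.263)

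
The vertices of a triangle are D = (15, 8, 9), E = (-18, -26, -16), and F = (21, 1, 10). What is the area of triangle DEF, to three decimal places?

248.292

DE = (-33, -34, -25),  DF = (6, -7, 1)
i: (-34)·1 - (-25)·(-7) = -34 - 175 = -209
j: (-25)·6 - (-33)·1 = -150 - (-33) = -117
k: (-33)·(-7) - (-34)·6 = 231 - (-204) = 435
DE × DF = (-209, -117, 435)
|DE × DF| = √246595 ≈ 496.5833
area = ½ · 496.5833 ≈ 248.292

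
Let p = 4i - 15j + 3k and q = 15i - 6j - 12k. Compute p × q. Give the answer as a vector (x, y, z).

(198, 93, 201)

i: (-15)·(-12) - 3·(-6) = 180 - (-18) = 198
j: 3·15 - 4·(-12) = 45 - (-48) = 93
k: 4·(-6) - (-15)·15 = -24 - (-225) = 201
p × q = (198, 93, 201)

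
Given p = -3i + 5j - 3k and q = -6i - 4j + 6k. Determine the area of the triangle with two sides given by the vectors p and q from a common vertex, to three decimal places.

29.086

i: 5·6 - (-3)·(-4) = 30 - 12 = 18
j: (-3)·(-6) - (-3)·6 = 18 - (-18) = 36
k: (-3)·(-4) - 5·(-6) = 12 - (-30) = 42
p × q = (18, 36, 42)
|p × q| = √(18² + 36² + 42²) = √3384 ≈ 58.1722
area = ½ · 58.1722 ≈ 29.086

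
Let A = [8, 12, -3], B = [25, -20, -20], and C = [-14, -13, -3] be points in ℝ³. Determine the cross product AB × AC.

AB = (17, -32, -17)
AC = (-22, -25, 0)
i: (-32)·0 - (-17)·(-25) = 0 - 425 = -425
j: (-17)·(-22) - 17·0 = 374 - 0 = 374
k: 17·(-25) - (-32)·(-22) = -425 - 704 = -1129
AB × AC = (-425, 374, -1129)

(-425, 374, -1129)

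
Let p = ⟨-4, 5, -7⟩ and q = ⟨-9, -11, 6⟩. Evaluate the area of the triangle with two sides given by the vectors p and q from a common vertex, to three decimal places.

66.519

i: 5·6 - (-7)·(-11) = 30 - 77 = -47
j: (-7)·(-9) - (-4)·6 = 63 - (-24) = 87
k: (-4)·(-11) - 5·(-9) = 44 - (-45) = 89
p × q = (-47, 87, 89)
|p × q| = √((-47)² + 87² + 89²) = √17699 ≈ 133.0376
area = ½ · 133.0376 ≈ 66.519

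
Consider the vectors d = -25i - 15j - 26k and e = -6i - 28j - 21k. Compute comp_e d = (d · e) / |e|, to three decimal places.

31.427

d · e = (-25)·(-6) + (-15)·(-28) + (-26)·(-21) = 150 + 420 + 546 = 1116
|e| = √(36 + 784 + 441) = √1261 ≈ 35.5106
comp_e d = 1116 / √1261 ≈ 31.427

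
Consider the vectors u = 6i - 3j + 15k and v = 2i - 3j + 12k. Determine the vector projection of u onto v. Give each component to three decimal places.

u · v = 6·2 + (-3)·(-3) + 15·12 = 12 + 9 + 180 = 201
|v|² = 4 + 9 + 144 = 157
proj_v u = (201/157) · (2, -3, 12) ≈ (2.561, -3.841, 15.363)

(2.561, -3.841, 15.363)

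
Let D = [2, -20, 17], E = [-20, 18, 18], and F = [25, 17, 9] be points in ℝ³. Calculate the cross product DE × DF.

(-341, -153, -1688)

DE = (-22, 38, 1)
DF = (23, 37, -8)
i: 38·(-8) - 1·37 = -304 - 37 = -341
j: 1·23 - (-22)·(-8) = 23 - 176 = -153
k: (-22)·37 - 38·23 = -814 - 874 = -1688
DE × DF = (-341, -153, -1688)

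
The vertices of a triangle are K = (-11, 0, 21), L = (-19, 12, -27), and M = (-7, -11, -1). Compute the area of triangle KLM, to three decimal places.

KL = (-8, 12, -48),  KM = (4, -11, -22)
i: 12·(-22) - (-48)·(-11) = -264 - 528 = -792
j: (-48)·4 - (-8)·(-22) = -192 - 176 = -368
k: (-8)·(-11) - 12·4 = 88 - 48 = 40
KL × KM = (-792, -368, 40)
|KL × KM| = √764288 ≈ 874.2357
area = ½ · 874.2357 ≈ 437.118

437.118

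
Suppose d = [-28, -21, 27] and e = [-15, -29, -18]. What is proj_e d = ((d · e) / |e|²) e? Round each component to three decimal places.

d · e = (-28)·(-15) + (-21)·(-29) + 27·(-18) = 420 + 609 - 486 = 543
|e|² = 225 + 841 + 324 = 1390
proj_e d = (543/1390) · (-15, -29, -18) ≈ (-5.860, -11.329, -7.032)

(-5.860, -11.329, -7.032)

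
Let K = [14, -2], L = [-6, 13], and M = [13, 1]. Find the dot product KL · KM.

KL = L − K = (-20, 15)
KM = M − K = (-1, 3)
KL · KM = (-20)·(-1) + 15·3 = 20 + 45 = 65

65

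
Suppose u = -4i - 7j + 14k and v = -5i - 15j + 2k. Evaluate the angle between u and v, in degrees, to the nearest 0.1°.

53.5

u · v = (-4)·(-5) + (-7)·(-15) + 14·2 = 20 + 105 + 28 = 153
|u|² = 16 + 49 + 196 = 261,  |u| = √261 ≈ 16.155494
|v|² = 25 + 225 + 4 = 254,  |v| = √254 ≈ 15.937377
cos θ = 153 / (16.155494 · 15.937377) ≈ 0.59423
θ = arccos(0.59423) ≈ 53.5°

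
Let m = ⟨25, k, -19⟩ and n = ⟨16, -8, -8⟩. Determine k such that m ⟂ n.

m · n = 25·16 + k·(-8) + (-19)·(-8) = 552 - 8k
Set equal to 0: -8k = -552, so k = 69.

69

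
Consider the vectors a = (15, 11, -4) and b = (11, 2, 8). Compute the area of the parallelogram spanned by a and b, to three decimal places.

i: 11·8 - (-4)·2 = 88 - (-8) = 96
j: (-4)·11 - 15·8 = -44 - 120 = -164
k: 15·2 - 11·11 = 30 - 121 = -91
a × b = (96, -164, -91)
|a × b| = √(96² + (-164)² + (-91)²) = √44393 ≈ 210.6965

210.696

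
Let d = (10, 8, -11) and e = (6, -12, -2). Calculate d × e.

i: 8·(-2) - (-11)·(-12) = -16 - 132 = -148
j: (-11)·6 - 10·(-2) = -66 - (-20) = -46
k: 10·(-12) - 8·6 = -120 - 48 = -168
d × e = (-148, -46, -168)

(-148, -46, -168)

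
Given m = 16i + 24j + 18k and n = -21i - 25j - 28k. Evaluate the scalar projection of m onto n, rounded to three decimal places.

m · n = 16·(-21) + 24·(-25) + 18·(-28) = -336 - 600 - 504 = -1440
|n| = √(441 + 625 + 784) = √1850 ≈ 43.0116
comp_n m = -1440 / √1850 ≈ -33.479

-33.479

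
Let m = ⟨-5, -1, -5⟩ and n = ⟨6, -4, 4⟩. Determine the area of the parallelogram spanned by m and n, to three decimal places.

i: (-1)·4 - (-5)·(-4) = -4 - 20 = -24
j: (-5)·6 - (-5)·4 = -30 - (-20) = -10
k: (-5)·(-4) - (-1)·6 = 20 - (-6) = 26
m × n = (-24, -10, 26)
|m × n| = √((-24)² + (-10)² + 26²) = √1352 ≈ 36.7696

36.770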